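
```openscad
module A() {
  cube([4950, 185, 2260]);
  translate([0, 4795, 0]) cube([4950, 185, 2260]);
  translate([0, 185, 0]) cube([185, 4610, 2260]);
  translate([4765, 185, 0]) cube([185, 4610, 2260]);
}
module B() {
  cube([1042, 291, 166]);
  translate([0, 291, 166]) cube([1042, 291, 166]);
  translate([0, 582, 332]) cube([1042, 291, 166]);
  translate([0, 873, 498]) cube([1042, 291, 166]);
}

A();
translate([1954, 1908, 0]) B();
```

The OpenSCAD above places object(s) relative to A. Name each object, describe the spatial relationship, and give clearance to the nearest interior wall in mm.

Clearances: x = 1769, y = 1723; minimum 1723 mm.

A is a house frame. B is a staircase. The staircase sits inside the house frame, centred. The clearance to the nearest interior wall is 1723 mm.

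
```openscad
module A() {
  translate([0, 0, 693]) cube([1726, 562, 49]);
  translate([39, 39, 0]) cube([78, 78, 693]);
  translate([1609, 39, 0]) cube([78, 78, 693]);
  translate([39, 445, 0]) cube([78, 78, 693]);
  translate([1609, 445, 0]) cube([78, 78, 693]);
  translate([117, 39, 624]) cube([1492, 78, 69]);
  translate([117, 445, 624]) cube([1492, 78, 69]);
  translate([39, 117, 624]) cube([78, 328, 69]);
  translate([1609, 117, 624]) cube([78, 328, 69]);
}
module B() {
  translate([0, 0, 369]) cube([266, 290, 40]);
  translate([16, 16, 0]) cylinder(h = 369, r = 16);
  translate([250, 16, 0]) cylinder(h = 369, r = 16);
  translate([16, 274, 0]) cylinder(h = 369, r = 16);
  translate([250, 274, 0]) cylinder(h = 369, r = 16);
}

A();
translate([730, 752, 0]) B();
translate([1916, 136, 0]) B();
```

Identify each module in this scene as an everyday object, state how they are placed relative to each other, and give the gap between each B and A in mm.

Each stool's nearest face is 190 mm from the table's bounding box.

A is a table. B is a stool. Two stools sit around the table at the +y, +x sides. The gap between each stool and the table is 190 mm.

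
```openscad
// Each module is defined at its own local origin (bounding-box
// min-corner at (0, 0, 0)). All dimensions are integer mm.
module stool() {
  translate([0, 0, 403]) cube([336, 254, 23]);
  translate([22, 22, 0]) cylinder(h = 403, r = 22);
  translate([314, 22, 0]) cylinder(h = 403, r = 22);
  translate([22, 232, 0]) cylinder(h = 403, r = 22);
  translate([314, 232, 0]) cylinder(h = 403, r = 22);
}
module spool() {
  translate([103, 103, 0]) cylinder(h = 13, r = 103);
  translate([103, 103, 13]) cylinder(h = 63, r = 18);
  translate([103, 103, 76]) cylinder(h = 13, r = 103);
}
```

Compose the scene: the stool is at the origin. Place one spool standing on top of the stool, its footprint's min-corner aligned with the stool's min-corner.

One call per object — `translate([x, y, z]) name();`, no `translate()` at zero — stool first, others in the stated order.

stool();
translate([0, 0, 426]) spool();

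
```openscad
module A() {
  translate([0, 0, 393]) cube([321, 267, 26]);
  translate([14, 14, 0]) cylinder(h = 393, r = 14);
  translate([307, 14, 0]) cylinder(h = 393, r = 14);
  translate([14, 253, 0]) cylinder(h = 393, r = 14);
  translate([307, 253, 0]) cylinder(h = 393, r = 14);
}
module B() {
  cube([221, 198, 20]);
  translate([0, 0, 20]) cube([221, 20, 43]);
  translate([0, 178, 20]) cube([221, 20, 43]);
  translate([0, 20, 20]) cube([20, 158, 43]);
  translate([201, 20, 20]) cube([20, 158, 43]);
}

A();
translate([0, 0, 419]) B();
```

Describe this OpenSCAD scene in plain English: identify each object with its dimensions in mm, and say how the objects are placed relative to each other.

A is a four-legged stool. The seat is 321×267 mm, 26 mm thick, top at z = 419 mm. It stands on four round legs, each 28 mm in diameter, from z = 0 to the seat underside, each leg's axis is inset half a diameter from the nearest pair of seat edges (so the leg's bounding box is flush with the corner).

B is an open storage box with external size 221×198×63 mm and wall thickness 20 mm (the base is also 20 mm thick). The base covers the whole footprint; the four walls stand on the base, with the y-facing walls full-width and the x-facing walls fitting between their inner faces.

The open box is on top of the stool.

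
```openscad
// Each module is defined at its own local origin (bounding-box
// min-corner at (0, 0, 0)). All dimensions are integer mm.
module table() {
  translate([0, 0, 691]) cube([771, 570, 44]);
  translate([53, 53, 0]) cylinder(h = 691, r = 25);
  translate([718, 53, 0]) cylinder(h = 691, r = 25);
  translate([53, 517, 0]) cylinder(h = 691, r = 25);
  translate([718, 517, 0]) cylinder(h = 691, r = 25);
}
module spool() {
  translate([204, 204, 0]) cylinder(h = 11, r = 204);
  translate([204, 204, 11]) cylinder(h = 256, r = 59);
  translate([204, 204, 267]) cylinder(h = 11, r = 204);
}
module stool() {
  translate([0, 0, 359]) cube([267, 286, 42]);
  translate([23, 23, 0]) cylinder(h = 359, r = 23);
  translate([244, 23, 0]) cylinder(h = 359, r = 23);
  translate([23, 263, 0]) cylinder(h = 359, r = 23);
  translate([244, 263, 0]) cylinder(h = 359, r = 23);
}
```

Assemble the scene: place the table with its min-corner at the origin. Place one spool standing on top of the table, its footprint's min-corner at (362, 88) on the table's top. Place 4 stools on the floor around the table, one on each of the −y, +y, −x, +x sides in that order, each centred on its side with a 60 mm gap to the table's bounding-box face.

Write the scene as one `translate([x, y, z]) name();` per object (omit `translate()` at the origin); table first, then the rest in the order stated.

table();
translate([362, 88, 735]) spool();
translate([252, -346, 0]) stool();
translate([252, 630, 0]) stool();
translate([-327, 142, 0]) stool();
translate([831, 142, 0]) stool();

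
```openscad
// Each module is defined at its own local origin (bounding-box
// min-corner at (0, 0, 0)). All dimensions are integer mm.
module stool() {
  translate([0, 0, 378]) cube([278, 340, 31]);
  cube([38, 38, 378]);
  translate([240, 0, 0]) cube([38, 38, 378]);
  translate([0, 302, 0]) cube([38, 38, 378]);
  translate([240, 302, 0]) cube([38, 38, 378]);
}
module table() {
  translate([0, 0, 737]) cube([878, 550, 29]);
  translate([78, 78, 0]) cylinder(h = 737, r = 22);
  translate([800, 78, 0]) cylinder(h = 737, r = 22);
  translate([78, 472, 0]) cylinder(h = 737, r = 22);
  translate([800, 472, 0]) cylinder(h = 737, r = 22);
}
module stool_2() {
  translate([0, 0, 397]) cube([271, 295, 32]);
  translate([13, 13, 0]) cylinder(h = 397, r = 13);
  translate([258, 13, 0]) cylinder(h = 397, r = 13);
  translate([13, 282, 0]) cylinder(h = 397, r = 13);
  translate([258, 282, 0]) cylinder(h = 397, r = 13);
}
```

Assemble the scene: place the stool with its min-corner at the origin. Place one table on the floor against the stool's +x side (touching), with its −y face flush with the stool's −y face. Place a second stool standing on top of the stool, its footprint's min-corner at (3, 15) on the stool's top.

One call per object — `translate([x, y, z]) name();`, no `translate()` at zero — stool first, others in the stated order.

stool();
translate([278, 0, 0]) table();
translate([3, 15, 409]) stool_2();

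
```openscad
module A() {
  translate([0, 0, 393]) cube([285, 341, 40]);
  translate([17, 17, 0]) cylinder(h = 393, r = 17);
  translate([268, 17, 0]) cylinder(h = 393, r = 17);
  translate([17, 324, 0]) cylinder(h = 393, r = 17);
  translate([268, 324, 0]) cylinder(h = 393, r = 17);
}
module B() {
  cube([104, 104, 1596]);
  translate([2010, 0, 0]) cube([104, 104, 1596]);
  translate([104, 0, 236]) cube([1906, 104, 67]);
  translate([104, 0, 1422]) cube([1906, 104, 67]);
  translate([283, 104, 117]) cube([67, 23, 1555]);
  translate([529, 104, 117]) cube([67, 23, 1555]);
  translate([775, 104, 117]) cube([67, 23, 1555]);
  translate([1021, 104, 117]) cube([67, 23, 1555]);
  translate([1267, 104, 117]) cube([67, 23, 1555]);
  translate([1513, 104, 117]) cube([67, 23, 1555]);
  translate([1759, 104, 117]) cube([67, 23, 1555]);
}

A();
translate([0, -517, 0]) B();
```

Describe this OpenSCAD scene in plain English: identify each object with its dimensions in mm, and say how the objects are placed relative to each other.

A is a four-legged stool. The seat is a 285×341×40 mm slab whose top surface is at z = 433 mm; four round legs, each 34 mm in diameter, run from the floor (z = 0) to the underside of the seat, each leg's axis is inset half a diameter from the nearest pair of seat edges (so the leg's bounding box is flush with the corner).

B is a fence section. Two 104×104 mm posts, 1596 mm tall, stand on the floor with a clear span of 1906 mm between their inner faces. Two horizontal rails of 104×67 mm section span the gap between the posts with their undersides at z = 236 mm and z = 1422 mm, flush with the posts' −y face. 7 pickets, each 67 mm wide, 23 mm thick and 1555 mm tall, are fixed to the +y face of the rails with their bottoms at z = 117 mm, evenly spaced across the span with equal gaps (rounded down to the nearest mm) at the −x end and between each pair — any rounding remainder accumulates at the +x end.

The fence section is on the floor beside the stool on its −y side.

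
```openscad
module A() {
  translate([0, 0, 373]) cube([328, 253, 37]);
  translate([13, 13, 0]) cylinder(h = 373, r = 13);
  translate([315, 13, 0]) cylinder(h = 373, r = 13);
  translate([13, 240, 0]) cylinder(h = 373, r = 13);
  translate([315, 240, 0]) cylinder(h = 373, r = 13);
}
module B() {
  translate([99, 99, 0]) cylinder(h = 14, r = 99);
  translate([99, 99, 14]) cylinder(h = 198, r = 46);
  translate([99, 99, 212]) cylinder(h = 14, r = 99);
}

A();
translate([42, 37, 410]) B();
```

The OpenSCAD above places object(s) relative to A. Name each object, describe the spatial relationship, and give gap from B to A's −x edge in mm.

A is a stool. B is a spool. The spool is on top of the stool. The gap from the spool to the stool's −x edge is 42 mm.

The spool's min-x is at 42; the stool's min-x is 0; gap = 42 mm.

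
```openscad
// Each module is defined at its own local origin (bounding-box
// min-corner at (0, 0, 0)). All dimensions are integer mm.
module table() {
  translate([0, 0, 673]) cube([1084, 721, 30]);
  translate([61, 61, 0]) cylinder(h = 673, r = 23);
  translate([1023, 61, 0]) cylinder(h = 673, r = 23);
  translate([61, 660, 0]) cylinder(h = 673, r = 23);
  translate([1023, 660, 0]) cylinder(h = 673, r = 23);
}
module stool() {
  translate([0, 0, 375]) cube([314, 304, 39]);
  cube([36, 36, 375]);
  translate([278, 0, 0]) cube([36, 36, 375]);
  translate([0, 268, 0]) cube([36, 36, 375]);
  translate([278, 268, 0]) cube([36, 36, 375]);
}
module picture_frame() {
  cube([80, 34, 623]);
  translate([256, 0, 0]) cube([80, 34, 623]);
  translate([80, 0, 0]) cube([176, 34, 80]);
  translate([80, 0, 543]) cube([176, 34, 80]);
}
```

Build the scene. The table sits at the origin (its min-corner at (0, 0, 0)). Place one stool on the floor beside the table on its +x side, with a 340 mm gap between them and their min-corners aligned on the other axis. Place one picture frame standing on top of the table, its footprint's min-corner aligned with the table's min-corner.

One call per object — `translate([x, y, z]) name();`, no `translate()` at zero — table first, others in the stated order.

table();
translate([1424, 0, 0]) stool();
translate([0, 0, 703]) picture_frame();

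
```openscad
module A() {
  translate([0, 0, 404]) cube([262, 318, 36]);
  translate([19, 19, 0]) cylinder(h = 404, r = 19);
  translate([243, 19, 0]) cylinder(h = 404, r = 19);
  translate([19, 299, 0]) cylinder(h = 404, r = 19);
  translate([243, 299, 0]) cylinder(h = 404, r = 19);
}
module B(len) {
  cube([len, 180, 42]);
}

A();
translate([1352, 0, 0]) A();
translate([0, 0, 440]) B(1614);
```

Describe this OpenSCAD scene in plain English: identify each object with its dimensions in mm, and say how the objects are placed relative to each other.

A is a simple wooden stool: a rectangular seat 262 mm (x) by 318 mm (y), 36 mm thick, top face at z = 440 mm, on four round legs, each 38 mm in diameter. The legs rest on z = 0, each leg's axis is inset half a diameter from the nearest pair of seat edges (so the leg's bounding box is flush with the corner).

B is a rectangular beam 1614 mm long (x), 180 mm deep (y), 42 mm thick (z).

The beam spans the tops of two stools placed 1090 mm apart, resting at z = 440 mm.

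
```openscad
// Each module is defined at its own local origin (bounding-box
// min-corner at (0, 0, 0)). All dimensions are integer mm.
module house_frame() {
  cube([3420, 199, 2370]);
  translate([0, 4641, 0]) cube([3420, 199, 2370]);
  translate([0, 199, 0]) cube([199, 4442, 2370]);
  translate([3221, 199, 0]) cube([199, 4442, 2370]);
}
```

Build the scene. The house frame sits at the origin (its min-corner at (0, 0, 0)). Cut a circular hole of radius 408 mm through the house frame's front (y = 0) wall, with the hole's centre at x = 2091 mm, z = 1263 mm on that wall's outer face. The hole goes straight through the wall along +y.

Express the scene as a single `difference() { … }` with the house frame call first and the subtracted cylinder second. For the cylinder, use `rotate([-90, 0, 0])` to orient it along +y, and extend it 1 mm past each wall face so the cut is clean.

difference() {
  house_frame();
  translate([2091, -1, 1263]) rotate([-90, 0, 0]) cylinder(h = 201, r = 408);
}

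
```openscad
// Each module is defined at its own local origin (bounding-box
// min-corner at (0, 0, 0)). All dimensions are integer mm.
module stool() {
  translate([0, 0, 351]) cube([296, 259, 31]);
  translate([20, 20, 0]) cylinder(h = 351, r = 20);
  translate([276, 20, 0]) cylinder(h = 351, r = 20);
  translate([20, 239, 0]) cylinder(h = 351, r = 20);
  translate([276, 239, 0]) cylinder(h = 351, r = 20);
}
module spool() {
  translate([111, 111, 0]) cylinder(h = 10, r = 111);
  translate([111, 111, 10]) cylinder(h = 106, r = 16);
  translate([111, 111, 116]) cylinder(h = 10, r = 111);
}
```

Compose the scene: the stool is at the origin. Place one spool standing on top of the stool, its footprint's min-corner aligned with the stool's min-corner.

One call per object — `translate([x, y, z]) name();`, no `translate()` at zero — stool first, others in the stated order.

stool();
translate([0, 0, 382]) spool();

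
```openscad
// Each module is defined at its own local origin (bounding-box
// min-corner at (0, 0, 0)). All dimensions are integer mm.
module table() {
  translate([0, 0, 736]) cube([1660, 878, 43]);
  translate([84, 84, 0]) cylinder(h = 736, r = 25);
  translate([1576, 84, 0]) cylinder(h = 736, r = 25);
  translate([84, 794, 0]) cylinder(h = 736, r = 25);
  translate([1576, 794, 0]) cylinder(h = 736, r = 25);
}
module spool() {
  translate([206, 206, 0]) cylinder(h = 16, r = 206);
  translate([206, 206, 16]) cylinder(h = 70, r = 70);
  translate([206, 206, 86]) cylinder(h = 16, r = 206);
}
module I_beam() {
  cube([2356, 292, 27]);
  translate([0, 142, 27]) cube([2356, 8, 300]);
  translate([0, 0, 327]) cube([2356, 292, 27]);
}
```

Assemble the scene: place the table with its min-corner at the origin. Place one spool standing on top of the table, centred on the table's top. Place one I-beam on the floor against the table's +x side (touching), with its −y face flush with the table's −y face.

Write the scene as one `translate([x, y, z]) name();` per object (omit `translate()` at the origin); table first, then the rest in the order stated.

table();
translate([624, 233, 779]) spool();
translate([1660, 0, 0]) I_beam();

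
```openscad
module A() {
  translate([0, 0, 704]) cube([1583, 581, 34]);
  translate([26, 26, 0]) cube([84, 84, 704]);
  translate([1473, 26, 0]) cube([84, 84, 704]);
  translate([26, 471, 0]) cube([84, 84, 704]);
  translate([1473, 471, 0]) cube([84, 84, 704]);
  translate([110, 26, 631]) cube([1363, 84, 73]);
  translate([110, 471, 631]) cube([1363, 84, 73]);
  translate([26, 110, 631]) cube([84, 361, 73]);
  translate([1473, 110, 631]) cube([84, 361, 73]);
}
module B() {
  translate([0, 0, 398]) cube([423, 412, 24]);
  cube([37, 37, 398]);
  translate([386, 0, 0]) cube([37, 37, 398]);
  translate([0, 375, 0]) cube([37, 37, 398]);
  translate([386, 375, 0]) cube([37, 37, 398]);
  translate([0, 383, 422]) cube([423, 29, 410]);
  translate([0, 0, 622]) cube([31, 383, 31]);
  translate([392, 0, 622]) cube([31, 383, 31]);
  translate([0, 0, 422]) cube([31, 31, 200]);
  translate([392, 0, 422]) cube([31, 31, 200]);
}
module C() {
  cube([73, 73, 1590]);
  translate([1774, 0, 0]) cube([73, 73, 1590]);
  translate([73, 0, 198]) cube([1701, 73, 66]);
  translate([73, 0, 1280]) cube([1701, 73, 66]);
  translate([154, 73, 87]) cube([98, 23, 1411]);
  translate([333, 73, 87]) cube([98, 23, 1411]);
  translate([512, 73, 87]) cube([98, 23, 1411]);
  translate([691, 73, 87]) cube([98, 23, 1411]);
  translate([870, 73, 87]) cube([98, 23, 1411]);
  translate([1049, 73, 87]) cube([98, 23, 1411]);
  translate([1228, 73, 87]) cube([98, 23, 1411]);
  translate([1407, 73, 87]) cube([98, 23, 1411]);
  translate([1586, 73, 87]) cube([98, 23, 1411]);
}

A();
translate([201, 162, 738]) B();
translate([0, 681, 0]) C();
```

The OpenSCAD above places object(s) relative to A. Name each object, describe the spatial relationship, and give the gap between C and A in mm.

A is a table. B is a chair. C is a fence section. The chair is on top of the table. The fence section is on the floor beside the table on its +y side. The gap between the fence section and the table is 100 mm.

The fence section's nearest face is 100 mm from the table's +y face.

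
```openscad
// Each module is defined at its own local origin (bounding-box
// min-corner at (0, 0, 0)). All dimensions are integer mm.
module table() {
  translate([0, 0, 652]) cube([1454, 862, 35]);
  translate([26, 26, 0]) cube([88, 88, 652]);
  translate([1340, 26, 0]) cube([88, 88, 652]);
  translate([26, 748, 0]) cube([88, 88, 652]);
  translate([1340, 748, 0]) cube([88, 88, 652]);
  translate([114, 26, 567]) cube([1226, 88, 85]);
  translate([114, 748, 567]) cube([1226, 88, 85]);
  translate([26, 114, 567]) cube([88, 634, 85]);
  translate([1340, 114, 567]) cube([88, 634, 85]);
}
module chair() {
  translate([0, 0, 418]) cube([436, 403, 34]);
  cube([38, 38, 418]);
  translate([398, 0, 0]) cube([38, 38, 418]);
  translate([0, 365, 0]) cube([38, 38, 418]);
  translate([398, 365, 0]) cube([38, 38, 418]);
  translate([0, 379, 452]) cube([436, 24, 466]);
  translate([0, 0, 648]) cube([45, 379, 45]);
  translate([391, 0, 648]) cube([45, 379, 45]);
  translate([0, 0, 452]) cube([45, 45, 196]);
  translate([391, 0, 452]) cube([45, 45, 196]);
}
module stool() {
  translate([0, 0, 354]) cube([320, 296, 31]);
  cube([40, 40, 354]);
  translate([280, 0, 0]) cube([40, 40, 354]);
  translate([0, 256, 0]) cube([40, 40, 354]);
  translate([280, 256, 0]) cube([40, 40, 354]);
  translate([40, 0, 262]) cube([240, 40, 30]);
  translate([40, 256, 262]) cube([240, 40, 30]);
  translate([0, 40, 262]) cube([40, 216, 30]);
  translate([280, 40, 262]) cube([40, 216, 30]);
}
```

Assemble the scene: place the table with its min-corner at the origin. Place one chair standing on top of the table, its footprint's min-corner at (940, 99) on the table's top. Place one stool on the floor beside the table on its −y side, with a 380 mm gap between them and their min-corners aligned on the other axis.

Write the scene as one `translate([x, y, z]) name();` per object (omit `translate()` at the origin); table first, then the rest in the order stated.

table();
translate([940, 99, 687]) chair();
translate([0, -676, 0]) stool();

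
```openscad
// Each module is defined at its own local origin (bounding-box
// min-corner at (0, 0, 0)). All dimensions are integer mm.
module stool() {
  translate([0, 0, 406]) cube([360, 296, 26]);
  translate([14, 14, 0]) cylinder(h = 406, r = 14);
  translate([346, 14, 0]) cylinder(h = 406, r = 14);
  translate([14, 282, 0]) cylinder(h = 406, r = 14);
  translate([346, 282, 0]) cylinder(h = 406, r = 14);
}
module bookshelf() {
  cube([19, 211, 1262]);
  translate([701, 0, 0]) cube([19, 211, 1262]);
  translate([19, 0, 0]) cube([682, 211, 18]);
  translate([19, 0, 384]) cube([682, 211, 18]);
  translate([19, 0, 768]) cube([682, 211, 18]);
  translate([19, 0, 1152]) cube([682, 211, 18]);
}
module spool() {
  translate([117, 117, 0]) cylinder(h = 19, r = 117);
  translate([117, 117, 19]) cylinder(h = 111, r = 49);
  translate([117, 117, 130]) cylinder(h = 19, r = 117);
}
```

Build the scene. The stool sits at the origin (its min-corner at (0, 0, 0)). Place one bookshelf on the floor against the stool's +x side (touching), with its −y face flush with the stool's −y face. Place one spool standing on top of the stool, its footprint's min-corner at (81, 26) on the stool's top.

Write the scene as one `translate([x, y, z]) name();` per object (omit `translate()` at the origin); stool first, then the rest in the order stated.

stool();
translate([360, 0, 0]) bookshelf();
translate([81, 26, 432]) spool();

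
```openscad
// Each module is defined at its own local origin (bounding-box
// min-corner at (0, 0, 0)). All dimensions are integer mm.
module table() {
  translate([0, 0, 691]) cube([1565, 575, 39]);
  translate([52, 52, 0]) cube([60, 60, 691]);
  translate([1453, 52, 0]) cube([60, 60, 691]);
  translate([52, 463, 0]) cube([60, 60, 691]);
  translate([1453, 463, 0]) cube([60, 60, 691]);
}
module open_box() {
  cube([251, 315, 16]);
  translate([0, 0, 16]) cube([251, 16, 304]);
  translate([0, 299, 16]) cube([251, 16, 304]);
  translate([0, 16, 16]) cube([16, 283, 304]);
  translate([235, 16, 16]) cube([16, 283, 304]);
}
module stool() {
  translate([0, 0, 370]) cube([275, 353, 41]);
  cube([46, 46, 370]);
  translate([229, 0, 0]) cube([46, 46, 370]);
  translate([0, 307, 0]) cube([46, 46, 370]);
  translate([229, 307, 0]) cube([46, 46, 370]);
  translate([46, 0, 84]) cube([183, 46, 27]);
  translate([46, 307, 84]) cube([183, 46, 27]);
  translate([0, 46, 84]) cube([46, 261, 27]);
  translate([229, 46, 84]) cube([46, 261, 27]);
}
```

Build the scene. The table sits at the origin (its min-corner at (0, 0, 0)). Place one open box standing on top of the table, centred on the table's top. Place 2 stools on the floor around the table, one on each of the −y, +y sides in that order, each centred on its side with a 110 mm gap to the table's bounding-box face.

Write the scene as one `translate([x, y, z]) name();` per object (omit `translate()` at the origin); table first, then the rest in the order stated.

table();
translate([657, 130, 730]) open_box();
translate([645, -463, 0]) stool();
translate([645, 685, 0]) stool();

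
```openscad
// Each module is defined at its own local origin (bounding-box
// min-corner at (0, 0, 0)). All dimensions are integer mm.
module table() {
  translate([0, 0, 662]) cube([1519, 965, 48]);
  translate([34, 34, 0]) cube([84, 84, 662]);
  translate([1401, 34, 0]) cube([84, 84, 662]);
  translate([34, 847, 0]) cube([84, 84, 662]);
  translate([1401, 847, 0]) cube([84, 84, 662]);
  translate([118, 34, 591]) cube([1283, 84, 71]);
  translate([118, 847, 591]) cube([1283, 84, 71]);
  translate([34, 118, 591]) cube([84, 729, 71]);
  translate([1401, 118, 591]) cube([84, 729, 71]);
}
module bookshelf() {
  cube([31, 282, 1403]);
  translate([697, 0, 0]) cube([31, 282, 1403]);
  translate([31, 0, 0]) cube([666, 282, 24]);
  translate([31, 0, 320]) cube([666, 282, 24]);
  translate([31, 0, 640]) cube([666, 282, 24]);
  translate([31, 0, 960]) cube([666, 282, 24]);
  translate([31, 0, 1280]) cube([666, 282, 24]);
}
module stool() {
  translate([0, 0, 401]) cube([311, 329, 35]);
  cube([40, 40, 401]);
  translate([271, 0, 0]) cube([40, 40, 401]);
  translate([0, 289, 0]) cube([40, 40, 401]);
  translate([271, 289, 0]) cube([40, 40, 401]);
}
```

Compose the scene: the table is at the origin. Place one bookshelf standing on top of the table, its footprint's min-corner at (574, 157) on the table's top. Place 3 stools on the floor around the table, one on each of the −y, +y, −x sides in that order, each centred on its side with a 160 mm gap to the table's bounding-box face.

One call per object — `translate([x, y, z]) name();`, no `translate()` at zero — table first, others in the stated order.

table();
translate([574, 157, 710]) bookshelf();
translate([604, -489, 0]) stool();
translate([604, 1125, 0]) stool();
translate([-471, 318, 0]) stool();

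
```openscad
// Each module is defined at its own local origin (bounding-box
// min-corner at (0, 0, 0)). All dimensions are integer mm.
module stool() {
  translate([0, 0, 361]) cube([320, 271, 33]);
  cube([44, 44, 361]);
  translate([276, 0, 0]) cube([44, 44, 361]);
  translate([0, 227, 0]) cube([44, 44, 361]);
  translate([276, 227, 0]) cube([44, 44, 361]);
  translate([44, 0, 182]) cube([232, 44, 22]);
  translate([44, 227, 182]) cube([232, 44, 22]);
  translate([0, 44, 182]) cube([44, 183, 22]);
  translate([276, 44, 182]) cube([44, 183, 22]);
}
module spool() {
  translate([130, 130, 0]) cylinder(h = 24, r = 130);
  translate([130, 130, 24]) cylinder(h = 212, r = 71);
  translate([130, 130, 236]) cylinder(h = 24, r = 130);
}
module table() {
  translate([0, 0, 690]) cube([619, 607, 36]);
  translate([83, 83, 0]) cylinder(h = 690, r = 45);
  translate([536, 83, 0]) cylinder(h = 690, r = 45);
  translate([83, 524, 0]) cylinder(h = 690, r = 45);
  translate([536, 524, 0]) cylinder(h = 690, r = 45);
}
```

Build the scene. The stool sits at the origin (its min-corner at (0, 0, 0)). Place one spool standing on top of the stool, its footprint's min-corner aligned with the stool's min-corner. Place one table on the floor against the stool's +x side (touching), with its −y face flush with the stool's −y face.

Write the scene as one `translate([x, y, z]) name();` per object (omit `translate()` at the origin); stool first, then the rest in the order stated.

stool();
translate([0, 0, 394]) spool();
translate([320, 0, 0]) table();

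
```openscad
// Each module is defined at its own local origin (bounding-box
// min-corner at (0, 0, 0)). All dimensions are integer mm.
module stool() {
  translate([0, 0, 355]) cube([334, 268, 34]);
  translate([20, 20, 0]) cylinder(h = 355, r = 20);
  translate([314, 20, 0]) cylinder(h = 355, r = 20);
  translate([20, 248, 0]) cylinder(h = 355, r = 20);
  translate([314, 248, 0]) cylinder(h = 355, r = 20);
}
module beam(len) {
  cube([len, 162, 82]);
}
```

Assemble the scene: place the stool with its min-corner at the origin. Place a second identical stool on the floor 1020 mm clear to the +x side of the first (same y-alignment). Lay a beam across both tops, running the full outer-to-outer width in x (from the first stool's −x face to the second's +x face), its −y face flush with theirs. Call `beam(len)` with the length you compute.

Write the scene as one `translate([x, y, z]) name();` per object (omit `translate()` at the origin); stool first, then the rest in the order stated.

stool();
translate([1354, 0, 0]) stool();
translate([0, 0, 389]) beam(1688);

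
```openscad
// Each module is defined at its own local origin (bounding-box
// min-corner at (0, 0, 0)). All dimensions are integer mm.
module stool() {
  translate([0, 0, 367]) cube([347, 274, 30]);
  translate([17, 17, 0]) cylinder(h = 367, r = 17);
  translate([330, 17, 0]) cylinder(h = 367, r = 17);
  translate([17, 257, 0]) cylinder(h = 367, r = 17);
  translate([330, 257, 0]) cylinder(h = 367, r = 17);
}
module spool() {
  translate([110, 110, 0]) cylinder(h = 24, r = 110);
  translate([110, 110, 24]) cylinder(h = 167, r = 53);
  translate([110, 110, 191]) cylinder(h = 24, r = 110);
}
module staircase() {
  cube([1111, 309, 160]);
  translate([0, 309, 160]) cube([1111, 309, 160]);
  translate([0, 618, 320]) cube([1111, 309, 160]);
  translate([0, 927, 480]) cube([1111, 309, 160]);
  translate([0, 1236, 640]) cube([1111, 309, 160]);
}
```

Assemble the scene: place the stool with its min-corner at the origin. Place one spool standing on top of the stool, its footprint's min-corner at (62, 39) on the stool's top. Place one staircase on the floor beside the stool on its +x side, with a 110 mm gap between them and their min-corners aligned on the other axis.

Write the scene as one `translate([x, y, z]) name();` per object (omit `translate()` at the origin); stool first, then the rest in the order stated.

stool();
translate([62, 39, 397]) spool();
translate([457, 0, 0]) staircase();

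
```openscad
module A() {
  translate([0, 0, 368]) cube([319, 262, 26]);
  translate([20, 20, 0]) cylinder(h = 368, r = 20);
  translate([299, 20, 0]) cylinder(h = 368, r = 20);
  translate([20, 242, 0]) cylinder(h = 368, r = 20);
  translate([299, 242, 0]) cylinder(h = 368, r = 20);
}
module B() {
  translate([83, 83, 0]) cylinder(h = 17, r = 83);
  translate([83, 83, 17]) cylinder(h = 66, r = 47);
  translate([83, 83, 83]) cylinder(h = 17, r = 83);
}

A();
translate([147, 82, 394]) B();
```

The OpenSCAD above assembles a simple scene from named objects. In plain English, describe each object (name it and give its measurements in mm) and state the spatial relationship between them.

A is a four-legged stool. The seat is a 319×262×26 mm slab whose top surface is at z = 394 mm; four round legs, each 40 mm in diameter, run from the floor (z = 0) to the underside of the seat, each leg's axis is inset half a diameter from the nearest pair of seat edges (so the leg's bounding box is flush with the corner).

B is a spool: two coaxial disc flanges of radius 83 mm and thickness 17 mm, joined by a core cylinder of radius 47 mm and height 66 mm. The lower flange rests on z = 0 and the three cylinders share a vertical axis.

The spool is on top of the stool.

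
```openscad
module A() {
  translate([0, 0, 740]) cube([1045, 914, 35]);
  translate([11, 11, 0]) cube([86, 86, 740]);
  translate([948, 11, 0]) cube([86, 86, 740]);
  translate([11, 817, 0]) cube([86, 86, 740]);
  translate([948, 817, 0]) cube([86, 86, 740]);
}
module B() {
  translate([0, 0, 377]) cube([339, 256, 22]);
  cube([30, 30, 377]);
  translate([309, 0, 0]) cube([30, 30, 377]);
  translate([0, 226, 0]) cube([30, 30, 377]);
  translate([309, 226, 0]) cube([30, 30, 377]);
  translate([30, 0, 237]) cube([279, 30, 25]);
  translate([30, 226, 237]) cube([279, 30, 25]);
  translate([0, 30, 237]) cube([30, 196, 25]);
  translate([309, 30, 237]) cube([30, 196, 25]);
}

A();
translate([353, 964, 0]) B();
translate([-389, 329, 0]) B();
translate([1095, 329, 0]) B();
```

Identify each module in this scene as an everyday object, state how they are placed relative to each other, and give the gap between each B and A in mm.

A is a table. B is a stool. Three stools sit around the table at the +y, −x, +x sides. The gap between each stool and the table is 50 mm.

Each stool's nearest face is 50 mm from the table's bounding box.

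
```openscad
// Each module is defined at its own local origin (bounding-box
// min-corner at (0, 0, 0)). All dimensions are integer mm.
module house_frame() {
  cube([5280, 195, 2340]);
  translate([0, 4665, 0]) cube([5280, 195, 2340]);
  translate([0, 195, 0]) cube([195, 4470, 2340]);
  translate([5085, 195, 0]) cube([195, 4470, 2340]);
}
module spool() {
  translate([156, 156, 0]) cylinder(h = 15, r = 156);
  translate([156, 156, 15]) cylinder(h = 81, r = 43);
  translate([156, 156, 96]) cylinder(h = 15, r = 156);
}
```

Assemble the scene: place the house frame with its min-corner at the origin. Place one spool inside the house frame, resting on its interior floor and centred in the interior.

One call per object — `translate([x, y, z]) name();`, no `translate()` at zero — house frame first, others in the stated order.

house_frame();
translate([2484, 2274, 0]) spool();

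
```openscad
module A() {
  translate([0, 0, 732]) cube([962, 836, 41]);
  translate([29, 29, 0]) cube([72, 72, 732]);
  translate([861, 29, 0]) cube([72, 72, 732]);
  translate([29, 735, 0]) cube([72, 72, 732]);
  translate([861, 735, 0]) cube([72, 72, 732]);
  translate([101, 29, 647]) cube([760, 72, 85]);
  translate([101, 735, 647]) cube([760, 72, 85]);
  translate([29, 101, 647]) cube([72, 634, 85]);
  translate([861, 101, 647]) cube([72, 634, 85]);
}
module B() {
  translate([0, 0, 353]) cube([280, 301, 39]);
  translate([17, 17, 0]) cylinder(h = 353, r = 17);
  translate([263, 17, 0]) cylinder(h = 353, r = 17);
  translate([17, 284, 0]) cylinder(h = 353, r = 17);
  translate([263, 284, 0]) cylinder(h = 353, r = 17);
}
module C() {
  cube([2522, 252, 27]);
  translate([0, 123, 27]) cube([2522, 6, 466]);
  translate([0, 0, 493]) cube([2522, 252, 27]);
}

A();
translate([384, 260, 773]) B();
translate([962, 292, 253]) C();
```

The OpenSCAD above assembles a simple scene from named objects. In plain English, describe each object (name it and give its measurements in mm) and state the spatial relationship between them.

A is a rectangular dining table. The top is 962×836×41 mm with its upper surface at z = 773 mm. It stands on four 72×72 mm square legs, each inset 29 mm from the nearest pair of top edges, running from the floor to the underside of the top. Four apron rails, 72 mm thick and 85 mm tall, run between adjacent legs with their top edges flush with the underside of the top and their outer faces flush with the legs' outer faces.

B is a four-legged stool. The seat is 280×301 mm, 39 mm thick, top at z = 392 mm. It stands on four round legs, each 34 mm in diameter, from z = 0 to the seat underside, each leg's axis is inset half a diameter from the nearest pair of seat edges (so the leg's bounding box is flush with the corner).

C is an I-beam lying along x, 2522 mm long. Overall section height 520 mm. Two flanges 252 mm wide (y) and 27 mm thick, one on the floor and one at the top; a web 6 mm thick runs between them, centred on the flange width.

The stool is on top of the table. The I-beam is beside the table with their tops flush at z = 773.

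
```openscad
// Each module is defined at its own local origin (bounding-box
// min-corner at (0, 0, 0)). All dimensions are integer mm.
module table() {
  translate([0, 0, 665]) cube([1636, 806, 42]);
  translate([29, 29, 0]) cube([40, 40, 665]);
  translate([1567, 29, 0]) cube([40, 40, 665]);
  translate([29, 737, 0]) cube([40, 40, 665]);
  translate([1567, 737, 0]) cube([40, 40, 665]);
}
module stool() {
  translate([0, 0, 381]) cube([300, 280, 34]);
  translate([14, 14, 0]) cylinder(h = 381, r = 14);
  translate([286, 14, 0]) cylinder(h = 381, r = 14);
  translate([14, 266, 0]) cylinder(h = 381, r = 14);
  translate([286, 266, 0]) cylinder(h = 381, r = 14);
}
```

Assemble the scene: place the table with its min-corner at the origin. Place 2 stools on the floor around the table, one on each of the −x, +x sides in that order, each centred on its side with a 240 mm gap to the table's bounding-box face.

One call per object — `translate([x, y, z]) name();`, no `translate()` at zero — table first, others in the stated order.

table();
translate([-540, 263, 0]) stool();
translate([1876, 263, 0]) stool();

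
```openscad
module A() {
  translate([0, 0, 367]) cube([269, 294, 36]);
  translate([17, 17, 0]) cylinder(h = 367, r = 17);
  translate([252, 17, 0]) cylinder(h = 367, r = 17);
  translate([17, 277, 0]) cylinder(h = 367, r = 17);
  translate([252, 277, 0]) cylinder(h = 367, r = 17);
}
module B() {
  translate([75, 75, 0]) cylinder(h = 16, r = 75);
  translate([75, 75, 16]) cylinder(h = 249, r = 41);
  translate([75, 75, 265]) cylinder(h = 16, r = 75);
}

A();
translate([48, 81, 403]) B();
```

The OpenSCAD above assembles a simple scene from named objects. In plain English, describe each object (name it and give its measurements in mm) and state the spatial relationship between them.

A is a four-legged stool. The seat is 269×294 mm, 36 mm thick, top at z = 403 mm. It stands on four round legs, each 34 mm in diameter, from z = 0 to the seat underside, each leg's axis is inset half a diameter from the nearest pair of seat edges (so the leg's bounding box is flush with the corner).

B is a spool: two coaxial disc flanges of radius 75 mm and thickness 16 mm, joined by a core cylinder of radius 41 mm and height 249 mm. The lower flange rests on z = 0 and the three cylinders share a vertical axis.

The spool is on top of the stool.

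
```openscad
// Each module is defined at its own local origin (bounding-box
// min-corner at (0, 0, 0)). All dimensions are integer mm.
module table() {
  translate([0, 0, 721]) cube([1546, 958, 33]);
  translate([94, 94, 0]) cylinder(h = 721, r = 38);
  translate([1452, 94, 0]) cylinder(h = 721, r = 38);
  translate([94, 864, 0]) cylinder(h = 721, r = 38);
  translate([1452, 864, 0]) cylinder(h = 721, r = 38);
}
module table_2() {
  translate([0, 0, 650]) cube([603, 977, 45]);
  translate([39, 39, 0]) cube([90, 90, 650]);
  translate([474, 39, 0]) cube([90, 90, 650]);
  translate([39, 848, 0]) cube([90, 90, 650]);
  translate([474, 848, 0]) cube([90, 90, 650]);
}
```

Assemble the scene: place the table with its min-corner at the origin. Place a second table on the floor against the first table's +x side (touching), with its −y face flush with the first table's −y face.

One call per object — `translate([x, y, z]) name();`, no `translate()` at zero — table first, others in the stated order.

table();
translate([1546, 0, 0]) table_2();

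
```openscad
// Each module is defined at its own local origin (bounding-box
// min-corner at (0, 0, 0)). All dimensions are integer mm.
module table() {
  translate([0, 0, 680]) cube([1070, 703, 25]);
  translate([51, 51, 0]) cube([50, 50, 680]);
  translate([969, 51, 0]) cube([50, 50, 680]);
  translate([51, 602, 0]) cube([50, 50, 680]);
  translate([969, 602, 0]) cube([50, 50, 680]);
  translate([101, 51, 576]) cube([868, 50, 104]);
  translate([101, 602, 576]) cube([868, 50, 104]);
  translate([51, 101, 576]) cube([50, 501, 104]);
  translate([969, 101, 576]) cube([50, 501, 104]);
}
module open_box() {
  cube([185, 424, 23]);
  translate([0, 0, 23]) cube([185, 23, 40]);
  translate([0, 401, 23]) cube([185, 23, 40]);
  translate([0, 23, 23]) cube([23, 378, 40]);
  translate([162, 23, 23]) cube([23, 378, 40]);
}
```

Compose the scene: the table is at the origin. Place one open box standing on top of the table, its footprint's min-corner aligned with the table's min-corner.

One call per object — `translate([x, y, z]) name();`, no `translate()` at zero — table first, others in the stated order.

table();
translate([0, 0, 705]) open_box();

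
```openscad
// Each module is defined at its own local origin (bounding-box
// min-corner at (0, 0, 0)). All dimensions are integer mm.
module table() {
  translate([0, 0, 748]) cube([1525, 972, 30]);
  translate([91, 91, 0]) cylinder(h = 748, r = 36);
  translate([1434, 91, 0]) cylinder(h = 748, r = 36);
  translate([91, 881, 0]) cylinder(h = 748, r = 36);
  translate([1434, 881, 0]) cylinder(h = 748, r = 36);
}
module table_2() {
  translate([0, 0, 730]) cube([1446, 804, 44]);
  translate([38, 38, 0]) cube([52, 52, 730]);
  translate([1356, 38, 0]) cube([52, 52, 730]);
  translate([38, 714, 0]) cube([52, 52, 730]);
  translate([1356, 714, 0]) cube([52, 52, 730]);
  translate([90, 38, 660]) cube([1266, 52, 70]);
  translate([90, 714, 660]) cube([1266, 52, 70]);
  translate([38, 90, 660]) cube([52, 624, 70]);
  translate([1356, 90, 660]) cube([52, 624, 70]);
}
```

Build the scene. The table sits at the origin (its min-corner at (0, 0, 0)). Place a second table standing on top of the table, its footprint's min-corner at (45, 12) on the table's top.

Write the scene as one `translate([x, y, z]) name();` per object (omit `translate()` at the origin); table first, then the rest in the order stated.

table();
translate([45, 12, 778]) table_2();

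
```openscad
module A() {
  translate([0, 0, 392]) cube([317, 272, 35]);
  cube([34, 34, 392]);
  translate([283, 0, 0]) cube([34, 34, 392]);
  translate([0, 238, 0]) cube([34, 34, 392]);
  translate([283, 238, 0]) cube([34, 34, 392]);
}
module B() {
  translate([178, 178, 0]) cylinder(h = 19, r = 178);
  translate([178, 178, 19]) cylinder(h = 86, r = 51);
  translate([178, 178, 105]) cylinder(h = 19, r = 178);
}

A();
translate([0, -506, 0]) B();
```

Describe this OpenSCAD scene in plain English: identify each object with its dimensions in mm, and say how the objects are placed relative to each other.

A is a four-legged stool. The seat is a 317×272×35 mm slab whose top surface is at z = 427 mm; four square legs, each 34×34 mm in cross-section, run from the floor (z = 0) to the underside of the seat, each flush with a corner of the seat.

B is a spool: two coaxial disc flanges of radius 178 mm and thickness 19 mm, joined by a core cylinder of radius 51 mm and height 86 mm. The lower flange rests on z = 0 and the three cylinders share a vertical axis.

The spool is on the floor beside the stool on its −y side.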